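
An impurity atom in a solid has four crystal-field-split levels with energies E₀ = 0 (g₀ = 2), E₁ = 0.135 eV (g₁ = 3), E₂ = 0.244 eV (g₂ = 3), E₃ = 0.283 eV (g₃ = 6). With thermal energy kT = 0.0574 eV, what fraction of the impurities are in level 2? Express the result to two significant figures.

0.018

Eᵢ/kT = 0, 2.352, 4.251, 4.930.
Z = Σ gᵢe^(−Eᵢ/kT) = 2·e^(−0) + 3·e^(−2.352) + 3·e^(−4.251) + 6·e^(−4.930) = 2.000 + 0.2855 + 0.04275 + 0.04336 = 2.372.
P₂ = g₂ e^(−E₂/kT) / Z = 0.04275/2.372 = 0.018.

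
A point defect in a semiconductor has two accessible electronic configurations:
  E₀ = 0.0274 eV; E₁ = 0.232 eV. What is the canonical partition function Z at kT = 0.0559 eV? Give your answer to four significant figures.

Z = 0.6283

Eᵢ/kT = 0.490161, 4.15027.
Z = Σ e^(−Eᵢ/kT) = e^(−0.490161) + e^(−4.15027) = 0.612528 + 0.0157602 = 0.628288.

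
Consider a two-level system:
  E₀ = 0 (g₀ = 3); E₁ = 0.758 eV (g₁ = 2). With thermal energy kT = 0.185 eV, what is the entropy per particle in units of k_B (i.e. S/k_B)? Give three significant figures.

Eᵢ/kT = 0, 4.0973.
Z = Σ gᵢe^(−Eᵢ/kT) = 3·e^(−0) + 2·e^(−4.0973) = 3.0000 + 0.033235 = 3.0332.
⟨E⟩ = Σ EᵢPᵢ = 0.0083055 eV.
S/k_B = ln Z + ⟨E⟩/kT = ln(3.0332) + 0.0083055/0.185 = 1.1096 + 0.044895 = 1.15.

1.15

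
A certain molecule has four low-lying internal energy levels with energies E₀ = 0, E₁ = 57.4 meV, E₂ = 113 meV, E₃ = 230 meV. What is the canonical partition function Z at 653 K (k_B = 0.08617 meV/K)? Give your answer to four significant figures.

Z = 1.512

k_BT = 0.08617 × 653 K = 56.2690 meV.
Eᵢ/kT = 0, 1.02010, 2.00821, 4.08751.
Z = Σ e^(−Eᵢ/kT) = e^(−0) + e^(−1.02010) + e^(−2.00821) + e^(−4.08751) = 1.00000 + 0.360559 + 0.134229 + 0.0167810 = 1.51157.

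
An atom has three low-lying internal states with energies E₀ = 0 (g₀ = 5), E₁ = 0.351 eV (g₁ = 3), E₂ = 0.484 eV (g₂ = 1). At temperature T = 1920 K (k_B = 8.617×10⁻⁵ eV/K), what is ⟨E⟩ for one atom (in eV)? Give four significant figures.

k_BT = 8.617×10⁻⁵ × 1920 K = 0.165446 eV.
Eᵢ/kT = 0, 2.12154, 2.92543.
Z = Σ gᵢe^(−Eᵢ/kT) = 5·e^(−0) + 3·e^(−2.12154) + 1·e^(−2.92543) = 5.00000 + 0.359541 + 0.0536416 = 5.41318.
⟨E⟩ = Σ Eᵢ gᵢe^(−Eᵢ/kT) / Z = (0·5.00000 + 0.351·0.359541 + 0.484·0.0536416) / 5.41318 = 0.02811 eV.

0.02811 eV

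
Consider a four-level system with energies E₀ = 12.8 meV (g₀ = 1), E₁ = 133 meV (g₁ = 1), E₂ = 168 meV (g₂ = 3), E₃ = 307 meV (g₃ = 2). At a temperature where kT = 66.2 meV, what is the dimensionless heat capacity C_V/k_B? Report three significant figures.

Eᵢ/kT = 0.19335, 2.0091, 2.5378, 4.6375.
Z = Σ gᵢe^(−Eᵢ/kT) = 1·e^(−0.19335) + 1·e^(−2.0091) + 3·e^(−2.5378) + 2·e^(−4.6375) = 0.82419 + 0.13411 + 0.23712 + 0.019364 = 1.2148.
⟨E⟩ = 61.053 meV, ⟨E²⟩ = 9075.4 meV².
C_V/k_B = (⟨E²⟩ − ⟨E⟩²)/(kT)² = (9075.4 − 3727.5)/4382.4 = 1.22.

1.22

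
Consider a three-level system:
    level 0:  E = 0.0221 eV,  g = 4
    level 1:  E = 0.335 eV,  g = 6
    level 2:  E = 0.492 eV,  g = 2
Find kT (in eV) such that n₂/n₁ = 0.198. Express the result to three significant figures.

0.301 eV

n₂/n₁ = (g₂/g₁) exp[−(E₂−E₁)/kT] = 0.198.
⇒ (E₂−E₁)/kT = ln((2/6)/0.198) = ln(1.6835) = 0.52087.
kT = 0.157 eV / 0.52087 = 0.301 eV.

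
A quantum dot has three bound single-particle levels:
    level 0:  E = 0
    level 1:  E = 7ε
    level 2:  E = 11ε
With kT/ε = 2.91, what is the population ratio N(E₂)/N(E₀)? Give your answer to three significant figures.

0.0228

n₂/n₀ = exp[−(E₂−E₀)/kT] = exp(−(11ε)/(2.91ε)) = exp(-3.7801) = 0.0228.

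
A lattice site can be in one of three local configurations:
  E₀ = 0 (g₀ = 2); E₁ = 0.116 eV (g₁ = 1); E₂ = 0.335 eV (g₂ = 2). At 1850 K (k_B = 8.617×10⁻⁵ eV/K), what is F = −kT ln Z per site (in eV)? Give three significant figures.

-0.160 eV

k_BT = 8.617×10⁻⁵ × 1850 K = 0.15941 eV.
Eᵢ/kT = 0, 0.72768, 2.1015.
Z = Σ gᵢe^(−Eᵢ/kT) = 2·e^(−0) + 1·e^(−0.72768) + 2·e^(−2.1015) = 2.0000 + 0.48303 + 0.24455 = 2.7276.
F = −kT ln Z = −0.15941 × ln(2.7276) = −0.15941 × 1.0034 = -0.160 eV.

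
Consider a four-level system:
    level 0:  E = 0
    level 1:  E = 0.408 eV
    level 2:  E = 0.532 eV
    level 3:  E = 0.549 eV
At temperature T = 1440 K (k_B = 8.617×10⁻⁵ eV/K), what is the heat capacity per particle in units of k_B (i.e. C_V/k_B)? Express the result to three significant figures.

k_BT = 8.617×10⁻⁵ × 1440 K = 0.12408 eV.
Eᵢ/kT = 0, 3.2882, 4.2876, 4.4246.
Z = Σ e^(−Eᵢ/kT) = e^(−0) + e^(−3.2882) + e^(−4.2876) + e^(−4.4246) = 1.0000 + 0.037321 + 0.013738 + 0.011979 = 1.0630.
⟨E⟩ = 0.027387 eV, ⟨E²⟩ = 0.012899 eV².
C_V/k_B = (⟨E²⟩ − ⟨E⟩²)/(kT)² = (0.012899 − 0.00075005)/0.015396 = 0.789.

0.789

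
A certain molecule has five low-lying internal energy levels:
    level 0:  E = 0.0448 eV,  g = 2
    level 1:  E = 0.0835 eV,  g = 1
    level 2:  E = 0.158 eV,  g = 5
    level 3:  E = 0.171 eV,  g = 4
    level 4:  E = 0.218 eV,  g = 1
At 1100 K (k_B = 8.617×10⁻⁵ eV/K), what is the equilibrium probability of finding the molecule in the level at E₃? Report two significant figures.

0.20

k_BT = 8.617×10⁻⁵ × 1100 K = 0.09479 eV.
Eᵢ/kT = 0.4726, 0.8809, 1.667, 1.804, 2.300.
Z = Σ gᵢe^(−Eᵢ/kT) = 2·e^(−0.4726) + 1·e^(−0.8809) + 5·e^(−1.667) + 4·e^(−1.804) + 1·e^(−2.300) = 1.247 + 0.4144 + 0.9441 + 0.6586 + 0.1003 = 3.364.
P₃ = g₃ e^(−E₃/kT) / Z = 0.6586/3.364 = 0.20.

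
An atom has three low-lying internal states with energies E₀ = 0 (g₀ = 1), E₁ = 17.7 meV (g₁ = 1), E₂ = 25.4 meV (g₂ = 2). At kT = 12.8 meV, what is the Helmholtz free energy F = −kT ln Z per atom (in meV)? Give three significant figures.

-5.41 meV

Eᵢ/kT = 0, 1.3828, 1.9844.
Z = Σ gᵢe^(−Eᵢ/kT) = 1·e^(−0) + 1·e^(−1.3828) + 2·e^(−1.9844) = 1.0000 + 0.25088 + 0.27493 = 1.5258.
F = −kT ln Z = −12.8 × ln(1.5258) = −12.8 × 0.42252 = -5.41 meV.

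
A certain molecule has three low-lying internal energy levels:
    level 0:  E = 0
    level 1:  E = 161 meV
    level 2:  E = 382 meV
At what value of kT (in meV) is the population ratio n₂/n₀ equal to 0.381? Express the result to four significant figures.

395.9 meV

n₂/n₀ = exp[−(E₂−E₀)/kT] = 0.381.
⇒ (E₂−E₀)/kT = ln(1/0.381) = ln(2.62467) = 0.964955.
kT = 382 meV / 0.964955 = 395.9 meV.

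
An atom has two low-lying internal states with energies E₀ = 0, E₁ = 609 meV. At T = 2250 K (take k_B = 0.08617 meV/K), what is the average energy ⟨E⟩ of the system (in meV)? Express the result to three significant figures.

k_BT = 0.08617 × 2250 K = 193.88 meV.
Eᵢ/kT = 0, 3.1411.
Z = Σ e^(−Eᵢ/kT) = e^(−0) + e^(−3.1411) = 1.0000 + 0.043235 = 1.0432.
⟨E⟩ = Σ Eᵢ e^(−Eᵢ/kT) / Z = (0·1.0000 + 609·0.043235) / 1.0432 = 25.2 meV.

25.2 meV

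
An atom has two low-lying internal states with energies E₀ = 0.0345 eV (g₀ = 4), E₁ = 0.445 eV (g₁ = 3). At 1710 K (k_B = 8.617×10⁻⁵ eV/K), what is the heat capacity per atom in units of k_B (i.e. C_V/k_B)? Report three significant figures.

0.328

k_BT = 8.617×10⁻⁵ × 1710 K = 0.14735 eV.
Eᵢ/kT = 0.23414, 3.0200.
Z = Σ gᵢe^(−Eᵢ/kT) = 4·e^(−0.23414) + 3·e^(−3.0200) = 3.1650 + 0.14640 = 3.3114.
⟨E⟩ = 0.052649 eV, ⟨E²⟩ = 0.0098925 eV².
C_V/k_B = (⟨E²⟩ − ⟨E⟩²)/(kT)² = (0.0098925 − 0.0027719)/0.021712 = 0.328.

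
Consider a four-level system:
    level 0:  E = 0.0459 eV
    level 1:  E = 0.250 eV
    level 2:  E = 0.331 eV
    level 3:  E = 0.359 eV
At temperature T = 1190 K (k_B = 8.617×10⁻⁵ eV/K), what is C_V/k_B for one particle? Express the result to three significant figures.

k_BT = 8.617×10⁻⁵ × 1190 K = 0.10254 eV.
Eᵢ/kT = 0.44763, 2.4381, 3.2280, 3.5011.
Z = Σ e^(−Eᵢ/kT) = e^(−0.44763) + e^(−2.4381) + e^(−3.2280) + e^(−3.5011) = 0.63914 + 0.087327 + 0.039637 + 0.030164 = 0.79627.
⟨E⟩ = 0.094336 eV, ⟨E²⟩ = 0.018881 eV².
C_V/k_B = (⟨E²⟩ − ⟨E⟩²)/(kT)² = (0.018881 − 0.0088993)/0.010514 = 0.949.

0.949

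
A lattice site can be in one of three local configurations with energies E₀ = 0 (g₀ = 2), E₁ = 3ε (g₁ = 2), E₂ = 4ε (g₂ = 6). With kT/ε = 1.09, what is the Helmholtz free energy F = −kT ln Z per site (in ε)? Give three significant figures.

-0.899 ε

Eᵢ/kT = 0, 2.7523, 3.6697.
Z = Σ gᵢe^(−Eᵢ/kT) = 2·e^(−0) + 2·e^(−2.7523) + 6·e^(−3.6697) = 2.0000 + 0.12756 + 0.15290 = 2.2805.
F = −kT ln Z = −1.09 × ln(2.2805) = −1.09 × 0.82439 = -0.899 ε.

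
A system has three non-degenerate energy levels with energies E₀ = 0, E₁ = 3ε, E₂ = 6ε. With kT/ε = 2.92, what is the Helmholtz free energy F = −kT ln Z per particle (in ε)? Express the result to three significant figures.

Eᵢ/kT = 0, 1.0274, 2.0548.
Z = Σ e^(−Eᵢ/kT) = e^(−0) + e^(−1.0274) + e^(−2.0548) = 1.0000 + 0.35794 + 0.12812 = 1.4861.
F = −kT ln Z = −2.92 × ln(1.4861) = −2.92 × 0.39616 = -1.16 ε.

-1.16 ε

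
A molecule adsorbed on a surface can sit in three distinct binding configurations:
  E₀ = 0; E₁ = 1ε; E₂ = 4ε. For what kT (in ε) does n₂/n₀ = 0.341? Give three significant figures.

n₂/n₀ = exp[−(E₂−E₀)/kT] = 0.341.
⇒ (E₂−E₀)/kT = ln(1/0.341) = ln(2.9326) = 1.0759.
kT = 4ε / 1.0759 = 3.72 ε.

3.72 ε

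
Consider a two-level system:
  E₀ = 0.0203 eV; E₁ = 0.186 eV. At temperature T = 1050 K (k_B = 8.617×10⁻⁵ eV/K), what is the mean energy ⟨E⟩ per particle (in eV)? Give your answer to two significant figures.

k_BT = 8.617×10⁻⁵ × 1050 K = 0.09048 eV.
Eᵢ/kT = 0.2244, 2.056.
Z = Σ e^(−Eᵢ/kT) = e^(−0.2244) + e^(−2.056) = 0.7990 + 0.1280 = 0.9270.
⟨E⟩ = Σ Eᵢ e^(−Eᵢ/kT) / Z = (0.0203·0.7990 + 0.186·0.1280) / 0.9270 = 0.043 eV.

0.043 eV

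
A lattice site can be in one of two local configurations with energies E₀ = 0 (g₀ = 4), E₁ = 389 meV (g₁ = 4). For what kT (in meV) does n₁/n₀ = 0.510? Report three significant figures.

n₁/n₀ = (g₁/g₀) exp[−(E₁−E₀)/kT] = 0.510.
⇒ (E₁−E₀)/kT = ln((4/4)/0.510) = ln(1.9608) = 0.67335.
kT = 389 meV / 0.67335 = 578 meV.

578 meV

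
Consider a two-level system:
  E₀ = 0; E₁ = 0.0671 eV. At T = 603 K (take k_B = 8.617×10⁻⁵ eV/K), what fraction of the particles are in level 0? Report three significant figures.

k_BT = 8.617×10⁻⁵ × 603 K = 0.051961 eV.
Eᵢ/kT = 0, 1.2914.
Z = Σ e^(−Eᵢ/kT) = e^(−0) + e^(−1.2914) = 1.0000 + 0.27489 = 1.2749.
P₀ = e^(−E₀/kT) / Z = 1.0000/1.2749 = 0.784.

0.784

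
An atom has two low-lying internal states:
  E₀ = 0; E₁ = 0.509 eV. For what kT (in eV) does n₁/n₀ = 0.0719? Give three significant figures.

n₁/n₀ = exp[−(E₁−E₀)/kT] = 0.0719.
⇒ (E₁−E₀)/kT = ln(1/0.0719) = ln(13.908) = 2.6325.
kT = 0.509 eV / 2.6325 = 0.193 eV.

0.193 eV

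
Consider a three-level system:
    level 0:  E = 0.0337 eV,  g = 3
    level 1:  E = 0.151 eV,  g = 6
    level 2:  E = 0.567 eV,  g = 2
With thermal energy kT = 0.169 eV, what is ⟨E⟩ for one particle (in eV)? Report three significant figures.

0.0990 eV

Eᵢ/kT = 0.19941, 0.89349, 3.3550.
Z = Σ gᵢe^(−Eᵢ/kT) = 3·e^(−0.19941) + 6·e^(−0.89349) + 2·e^(−3.3550) = 2.4576 + 2.4554 + 0.069819 = 4.9828.
⟨E⟩ = Σ Eᵢ gᵢe^(−Eᵢ/kT) / Z = (0.0337·2.4576 + 0.151·2.4554 + 0.567·0.069819) / 4.9828 = 0.0990 eV.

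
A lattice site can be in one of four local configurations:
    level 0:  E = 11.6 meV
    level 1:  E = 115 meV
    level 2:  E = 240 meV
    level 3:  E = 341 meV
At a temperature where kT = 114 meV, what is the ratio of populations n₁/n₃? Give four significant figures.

n₁/n₃ = exp[−(E₁−E₃)/kT] = exp(−(-226 meV)/(114 meV)) = exp(1.98246) = 7.261.

7.261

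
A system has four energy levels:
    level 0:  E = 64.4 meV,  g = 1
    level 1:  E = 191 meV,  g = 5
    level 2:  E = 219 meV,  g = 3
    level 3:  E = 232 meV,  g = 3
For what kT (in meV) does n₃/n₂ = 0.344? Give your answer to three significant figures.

12.2 meV

n₃/n₂ = (g₃/g₂) exp[−(E₃−E₂)/kT] = 0.344.
⇒ (E₃−E₂)/kT = ln((3/3)/0.344) = ln(2.9070) = 1.0671.
kT = 13 meV / 1.0671 = 12.2 meV.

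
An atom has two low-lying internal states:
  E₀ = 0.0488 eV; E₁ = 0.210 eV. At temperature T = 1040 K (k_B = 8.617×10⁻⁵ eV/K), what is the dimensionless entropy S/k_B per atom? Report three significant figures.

0.409

k_BT = 8.617×10⁻⁵ × 1040 K = 0.089617 eV.
Eᵢ/kT = 0.54454, 2.3433.
Z = Σ e^(−Eᵢ/kT) = e^(−0.54454) + e^(−2.3433) = 0.58011 + 0.096010 = 0.67612.
⟨E⟩ = Σ EᵢPᵢ = 0.071691 eV.
S/k_B = ln Z + ⟨E⟩/kT = ln(0.67612) + 0.071691/0.089617 = -0.39138 + 0.79997 = 0.409.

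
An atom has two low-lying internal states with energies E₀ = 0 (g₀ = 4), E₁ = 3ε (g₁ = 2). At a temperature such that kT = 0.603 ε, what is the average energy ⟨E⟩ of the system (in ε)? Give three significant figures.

0.0103 ε

Eᵢ/kT = 0, 4.9751.
Z = Σ gᵢe^(−Eᵢ/kT) = 4·e^(−0) + 2·e^(−4.9751) = 4.0000 + 0.013816 = 4.0138.
⟨E⟩ = Σ Eᵢ gᵢe^(−Eᵢ/kT) / Z = (0·4.0000 + 3·0.013816) / 4.0138 = 0.0103 ε.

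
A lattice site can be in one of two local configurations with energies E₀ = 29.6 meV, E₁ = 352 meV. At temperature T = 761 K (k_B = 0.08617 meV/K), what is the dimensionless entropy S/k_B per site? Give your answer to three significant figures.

0.0430

k_BT = 0.08617 × 761 K = 65.575 meV.
Eᵢ/kT = 0.45139, 5.3679.
Z = Σ e^(−Eᵢ/kT) = e^(−0.45139) + e^(−5.3679) = 0.63674 + 0.0046639 = 0.64140.
⟨E⟩ = Σ EᵢPᵢ = 31.944 meV.
S/k_B = ln Z + ⟨E⟩/kT = ln(0.64140) + 31.944/65.575 = -0.44410 + 0.48714 = 0.0430.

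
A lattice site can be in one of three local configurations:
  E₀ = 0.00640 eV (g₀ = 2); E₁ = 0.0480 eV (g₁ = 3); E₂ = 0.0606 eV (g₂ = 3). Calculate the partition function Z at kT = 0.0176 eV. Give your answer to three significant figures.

Eᵢ/kT = 0.36364, 2.7273, 3.4432.
Z = Σ gᵢe^(−Eᵢ/kT) = 2·e^(−0.36364) + 3·e^(−2.7273) + 3·e^(−3.4432) = 1.3903 + 0.19619 + 0.095887 = 1.6824.

Z = 1.68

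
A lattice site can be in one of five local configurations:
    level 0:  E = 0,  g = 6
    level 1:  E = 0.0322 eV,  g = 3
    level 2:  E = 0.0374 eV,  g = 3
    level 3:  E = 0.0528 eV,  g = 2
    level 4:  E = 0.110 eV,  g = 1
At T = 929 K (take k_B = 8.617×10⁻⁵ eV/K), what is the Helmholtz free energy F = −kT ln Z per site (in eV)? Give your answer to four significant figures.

k_BT = 8.617×10⁻⁵ × 929 K = 0.0800519 eV.
Eᵢ/kT = 0, 0.402239, 0.467197, 0.659572, 1.37411.
Z = Σ gᵢe^(−Eᵢ/kT) = 6·e^(−0) + 3·e^(−0.402239) + 3·e^(−0.467197) + 2·e^(−0.659572) + 1·e^(−1.37411) = 6.00000 + 2.00646 + 1.88027 + 1.03415 + 0.253065 = 11.1739.
F = −kT ln Z = −0.0800519 × ln(11.1739) = −0.0800519 × 2.41358 = -0.1932 eV.

-0.1932 eV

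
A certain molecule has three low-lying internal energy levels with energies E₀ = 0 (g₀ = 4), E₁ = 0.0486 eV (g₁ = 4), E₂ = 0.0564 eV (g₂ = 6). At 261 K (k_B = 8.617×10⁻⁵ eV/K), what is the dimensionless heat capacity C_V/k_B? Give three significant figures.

0.854

k_BT = 8.617×10⁻⁵ × 261 K = 0.022490 eV.
Eᵢ/kT = 0, 2.1610, 2.5078.
Z = Σ gᵢe^(−Eᵢ/kT) = 4·e^(−0) + 4·e^(−2.1610) + 6·e^(−2.5078) = 4.0000 + 0.46084 + 0.48868 = 4.9495.
⟨E⟩ = 0.010094 eV, ⟨E²⟩ = 0.00053398 eV².
C_V/k_B = (⟨E²⟩ − ⟨E⟩²)/(kT)² = (0.00053398 − 0.00010189)/0.00050580 = 0.854.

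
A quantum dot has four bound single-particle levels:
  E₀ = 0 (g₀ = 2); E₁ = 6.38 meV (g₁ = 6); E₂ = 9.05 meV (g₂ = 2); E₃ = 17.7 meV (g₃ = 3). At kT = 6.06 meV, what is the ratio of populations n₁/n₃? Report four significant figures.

n₁/n₃ = (g₁/g₃) exp[−(E₁−E₃)/kT] = (6/3) × exp(−(-11.32 meV)/(6.06 meV)) = (6/3) × exp(1.86799) = 12.95.

12.95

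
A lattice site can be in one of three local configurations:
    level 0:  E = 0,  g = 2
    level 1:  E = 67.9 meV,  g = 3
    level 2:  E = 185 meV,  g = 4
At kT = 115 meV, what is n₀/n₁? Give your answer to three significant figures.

n₀/n₁ = (g₀/g₁) exp[−(E₀−E₁)/kT] = (2/3) × exp(−(-67.9 meV)/(115 meV)) = (2/3) × exp(0.59043) = 1.20.

1.20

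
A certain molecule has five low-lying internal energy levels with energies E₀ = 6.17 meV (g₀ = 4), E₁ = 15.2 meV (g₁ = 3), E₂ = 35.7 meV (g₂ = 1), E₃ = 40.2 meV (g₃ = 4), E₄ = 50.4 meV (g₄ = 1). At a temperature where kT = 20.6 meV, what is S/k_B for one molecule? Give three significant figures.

2.34

Eᵢ/kT = 0.29951, 0.73786, 1.7330, 1.9515, 2.4466.
Z = Σ gᵢe^(−Eᵢ/kT) = 4·e^(−0.29951) + 3·e^(−0.73786) + 1·e^(−1.7330) + 4·e^(−1.9515) + 1·e^(−2.4466) = 2.9647 + 1.4344 + 0.17675 + 0.56824 + 0.086587 = 5.2307.
⟨E⟩ = Σ EᵢPᵢ = 14.073 meV.
S/k_B = ln Z + ⟨E⟩/kT = ln(5.2307) + 14.073/20.6 = 1.6545 + 0.68316 = 2.34.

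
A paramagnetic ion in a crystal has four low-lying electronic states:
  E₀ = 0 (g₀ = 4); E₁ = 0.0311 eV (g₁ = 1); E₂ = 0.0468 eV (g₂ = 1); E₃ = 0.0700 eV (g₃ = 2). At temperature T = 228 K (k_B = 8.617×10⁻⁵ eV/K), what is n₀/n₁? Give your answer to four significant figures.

k_BT = 8.617×10⁻⁵ × 228 K = 0.0196468 eV.
n₀/n₁ = (g₀/g₁) exp[−(E₀−E₁)/kT] = (4/1) × exp(−(-0.0311 eV)/(0.0196468 eV)) = (4/1) × exp(1.58295) = 19.48.

19.48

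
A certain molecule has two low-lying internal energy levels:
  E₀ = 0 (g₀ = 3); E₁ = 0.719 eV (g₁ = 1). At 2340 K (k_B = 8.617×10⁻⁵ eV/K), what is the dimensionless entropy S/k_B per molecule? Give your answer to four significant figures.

k_BT = 8.617×10⁻⁵ × 2340 K = 0.201638 eV.
Eᵢ/kT = 0, 3.56580.
Z = Σ gᵢe^(−Eᵢ/kT) = 3·e^(−0) + 1·e^(−3.56580) = 3.00000 + 0.0282744 = 3.02827.
⟨E⟩ = Σ EᵢPᵢ = 0.00671317 eV.
S/k_B = ln Z + ⟨E⟩/kT = ln(3.02827) + 0.00671317/0.201638 = 1.10799 + 0.0332932 = 1.141.

1.141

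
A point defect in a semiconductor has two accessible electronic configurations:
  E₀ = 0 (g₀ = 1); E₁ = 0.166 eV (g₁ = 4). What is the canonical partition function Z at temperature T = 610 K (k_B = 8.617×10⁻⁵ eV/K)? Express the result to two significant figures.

k_BT = 8.617×10⁻⁵ × 610 K = 0.05256 eV.
Eᵢ/kT = 0, 3.158.
Z = Σ gᵢe^(−Eᵢ/kT) = 1·e^(−0) + 4·e^(−3.158) = 1.000 + 0.1700 = 1.170.

Z = 1.2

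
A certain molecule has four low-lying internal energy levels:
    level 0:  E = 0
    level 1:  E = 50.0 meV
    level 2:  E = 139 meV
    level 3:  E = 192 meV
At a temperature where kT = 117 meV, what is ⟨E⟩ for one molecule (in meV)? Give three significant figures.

52.2 meV

Eᵢ/kT = 0, 0.42735, 1.1880, 1.6410.
Z = Σ e^(−Eᵢ/kT) = e^(−0) + e^(−0.42735) + e^(−1.1880) + e^(−1.6410) = 1.0000 + 0.65224 + 0.30483 + 0.19379 = 2.1509.
⟨E⟩ = Σ Eᵢ e^(−Eᵢ/kT) / Z = (0·1.0000 + 50.0·0.65224 + 139·0.30483 + 192·0.19379) / 2.1509 = 52.2 meV.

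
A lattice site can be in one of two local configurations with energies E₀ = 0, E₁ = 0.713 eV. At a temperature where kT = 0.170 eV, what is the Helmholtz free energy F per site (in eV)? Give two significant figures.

Eᵢ/kT = 0, 4.194.
Z = Σ e^(−Eᵢ/kT) = e^(−0) + e^(−4.194) = 1.000 + 0.01509 = 1.015.
F = −kT ln Z = −0.170 × ln(1.015) = −0.170 × 0.01489 = -0.0025 eV.

-0.0025 eV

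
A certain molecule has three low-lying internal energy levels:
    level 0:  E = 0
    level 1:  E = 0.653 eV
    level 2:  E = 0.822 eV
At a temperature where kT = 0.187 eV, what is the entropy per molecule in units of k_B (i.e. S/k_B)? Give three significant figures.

0.196

Eᵢ/kT = 0, 3.4920, 4.3957.
Z = Σ e^(−Eᵢ/kT) = e^(−0) + e^(−3.4920) + e^(−4.3957) = 1.0000 + 0.030440 + 0.012330 = 1.0428.
⟨E⟩ = Σ EᵢPᵢ = 0.028781 eV.
S/k_B = ln Z + ⟨E⟩/kT = ln(1.0428) + 0.028781/0.187 = 0.041909 + 0.15391 = 0.196.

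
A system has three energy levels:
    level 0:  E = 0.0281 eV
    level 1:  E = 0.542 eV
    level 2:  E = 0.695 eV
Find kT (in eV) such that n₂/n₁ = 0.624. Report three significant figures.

n₂/n₁ = exp[−(E₂−E₁)/kT] = 0.624.
⇒ (E₂−E₁)/kT = ln(1/0.624) = ln(1.6026) = 0.47163.
kT = 0.153 eV / 0.47163 = 0.324 eV.

0.324 eV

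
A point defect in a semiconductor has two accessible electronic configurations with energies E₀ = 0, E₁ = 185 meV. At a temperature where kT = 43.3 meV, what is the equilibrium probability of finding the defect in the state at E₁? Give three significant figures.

Eᵢ/kT = 0, 4.2725.
Z = Σ e^(−Eᵢ/kT) = e^(−0) + e^(−4.2725) = 1.0000 + 0.013947 = 1.0139.
P₁ = e^(−E₁/kT) / Z = 0.013947/1.0139 = 0.0138.

0.0138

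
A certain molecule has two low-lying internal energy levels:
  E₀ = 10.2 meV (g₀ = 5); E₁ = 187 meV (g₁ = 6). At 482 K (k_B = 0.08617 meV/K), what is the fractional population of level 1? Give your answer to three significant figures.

k_BT = 0.08617 × 482 K = 41.534 meV.
Eᵢ/kT = 0.24558, 4.5023.
Z = Σ gᵢe^(−Eᵢ/kT) = 5·e^(−0.24558) + 6·e^(−4.5023) = 3.9113 + 0.066501 = 3.9778.
P₁ = g₁ e^(−E₁/kT) / Z = 0.066501/3.9778 = 0.0167.

0.0167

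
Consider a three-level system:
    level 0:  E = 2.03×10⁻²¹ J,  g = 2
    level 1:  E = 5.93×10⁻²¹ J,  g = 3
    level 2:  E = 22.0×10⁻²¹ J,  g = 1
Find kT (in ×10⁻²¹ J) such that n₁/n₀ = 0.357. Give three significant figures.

n₁/n₀ = (g₁/g₀) exp[−(E₁−E₀)/kT] = 0.357.
⇒ (E₁−E₀)/kT = ln((3/2)/0.357) = ln(4.2017) = 1.4355.
kT = 3.90 ×10⁻²¹ J / 1.4355 = 2.72 ×10⁻²¹ J.

2.72 ×10⁻²¹ J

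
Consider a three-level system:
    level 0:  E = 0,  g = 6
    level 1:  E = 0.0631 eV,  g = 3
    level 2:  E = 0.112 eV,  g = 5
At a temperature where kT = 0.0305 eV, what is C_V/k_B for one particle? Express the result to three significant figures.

Eᵢ/kT = 0, 2.0689, 3.6721.
Z = Σ gᵢe^(−Eᵢ/kT) = 6·e^(−0) + 3·e^(−2.0689) + 5·e^(−3.6721) = 6.0000 + 0.37897 + 0.12712 = 6.5061.
⟨E⟩ = 0.0058638 eV, ⟨E²⟩ = 0.00047701 eV².
C_V/k_B = (⟨E²⟩ − ⟨E⟩²)/(kT)² = (0.00047701 − 0.000034384)/0.00093025 = 0.476.

0.476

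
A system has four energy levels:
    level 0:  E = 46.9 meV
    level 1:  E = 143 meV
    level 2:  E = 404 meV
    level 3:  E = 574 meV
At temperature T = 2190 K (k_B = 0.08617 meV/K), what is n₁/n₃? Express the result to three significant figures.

k_BT = 0.08617 × 2190 K = 188.71 meV.
n₁/n₃ = exp[−(E₁−E₃)/kT] = exp(−(-431 meV)/(188.71 meV)) = exp(2.2839) = 9.81.

9.81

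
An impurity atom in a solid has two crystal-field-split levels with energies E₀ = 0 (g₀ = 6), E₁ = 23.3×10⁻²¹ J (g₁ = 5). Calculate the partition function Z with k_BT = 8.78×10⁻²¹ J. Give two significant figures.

Eᵢ/kT = 0, 2.654.
Z = Σ gᵢe^(−Eᵢ/kT) = 6·e^(−0) + 5·e^(−2.654) = 6.000 + 0.3518 = 6.352.

Z = 6.4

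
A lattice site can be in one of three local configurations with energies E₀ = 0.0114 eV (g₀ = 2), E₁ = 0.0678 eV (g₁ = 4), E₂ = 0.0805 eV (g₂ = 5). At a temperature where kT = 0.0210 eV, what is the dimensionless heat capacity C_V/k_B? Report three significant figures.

1.32

Eᵢ/kT = 0.54286, 3.2286, 3.8333.
Z = Σ gᵢe^(−Eᵢ/kT) = 2·e^(−0.54286) + 4·e^(−3.2286) + 5·e^(−3.8333) = 1.1622 + 0.15845 + 0.10819 = 1.4288.
⟨E⟩ = 0.022887 eV, ⟨E²⟩ = 0.0011062 eV².
C_V/k_B = (⟨E²⟩ − ⟨E⟩²)/(kT)² = (0.0011062 − 0.00052381)/0.00044100 = 1.32.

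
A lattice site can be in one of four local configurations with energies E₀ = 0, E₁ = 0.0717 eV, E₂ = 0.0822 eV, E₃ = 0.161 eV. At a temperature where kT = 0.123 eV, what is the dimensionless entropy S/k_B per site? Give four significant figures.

Eᵢ/kT = 0, 0.582927, 0.668293, 1.30894.
Z = Σ e^(−Eᵢ/kT) = e^(−0) + e^(−0.582927) + e^(−0.668293) + e^(−1.30894) = 1.00000 + 0.558262 + 0.512583 + 0.270106 = 2.34095.
⟨E⟩ = Σ EᵢPᵢ = 0.0536743 eV.
S/k_B = ln Z + ⟨E⟩/kT = ln(2.34095) + 0.0536743/0.123 = 0.850557 + 0.436376 = 1.287.

1.287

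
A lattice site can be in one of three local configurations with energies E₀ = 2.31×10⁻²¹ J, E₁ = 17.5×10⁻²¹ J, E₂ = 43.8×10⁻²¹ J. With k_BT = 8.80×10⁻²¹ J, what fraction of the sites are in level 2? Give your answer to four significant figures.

Eᵢ/kT = 0.262500, 1.98864, 4.97727.
Z = Σ e^(−Eᵢ/kT) = e^(−0.262500) + e^(−1.98864) + e^(−4.97727) = 0.769126 + 0.136881 + 0.00689285 = 0.912900.
P₂ = e^(−E₂/kT) / Z = 0.00689285/0.912900 = 0.007550.

0.007550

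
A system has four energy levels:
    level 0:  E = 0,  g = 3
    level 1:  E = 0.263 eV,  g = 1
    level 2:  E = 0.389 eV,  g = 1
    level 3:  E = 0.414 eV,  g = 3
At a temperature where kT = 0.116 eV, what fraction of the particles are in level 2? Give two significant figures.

Eᵢ/kT = 0, 2.267, 3.353, 3.569.
Z = Σ gᵢe^(−Eᵢ/kT) = 3·e^(−0) + 1·e^(−2.267) + 1·e^(−3.353) + 3·e^(−3.569) = 3.000 + 0.1036 + 0.03498 + 0.08455 = 3.223.
P₂ = g₂ e^(−E₂/kT) / Z = 0.03498/3.223 = 0.011.

0.011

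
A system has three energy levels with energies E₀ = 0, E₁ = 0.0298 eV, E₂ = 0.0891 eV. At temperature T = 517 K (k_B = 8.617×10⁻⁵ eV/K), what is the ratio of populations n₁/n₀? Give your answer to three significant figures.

k_BT = 8.617×10⁻⁵ × 517 K = 0.044550 eV.
n₁/n₀ = exp[−(E₁−E₀)/kT] = exp(−(0.0298 eV)/(0.044550 eV)) = exp(-0.66891) = 0.512.

0.512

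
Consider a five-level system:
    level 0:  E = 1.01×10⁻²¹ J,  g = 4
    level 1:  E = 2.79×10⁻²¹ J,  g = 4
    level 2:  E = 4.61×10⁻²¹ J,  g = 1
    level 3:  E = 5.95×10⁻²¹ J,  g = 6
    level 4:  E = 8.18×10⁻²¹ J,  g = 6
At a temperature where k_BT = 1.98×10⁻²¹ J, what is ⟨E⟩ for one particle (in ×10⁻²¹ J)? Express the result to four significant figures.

Eᵢ/kT = 0.510101, 1.40909, 2.32828, 3.00505, 4.13131.
Z = Σ gᵢe^(−Eᵢ/kT) = 4·e^(−0.510101) + 4·e^(−1.40909) + 1·e^(−2.32828) + 6·e^(−3.00505) + 6·e^(−4.13131) = 2.40174 + 0.977462 + 0.0974632 + 0.297218 + 0.0963709 = 3.87025.
⟨E⟩ = Σ Eᵢ gᵢe^(−Eᵢ/kT) / Z = (1.01·2.40174 + 2.79·0.977462 + 4.61·0.0974632 + 5.95·0.297218 + 8.18·0.0963709) / 3.87025 = 2.108 ×10⁻²¹ J.

2.108 ×10⁻²¹ J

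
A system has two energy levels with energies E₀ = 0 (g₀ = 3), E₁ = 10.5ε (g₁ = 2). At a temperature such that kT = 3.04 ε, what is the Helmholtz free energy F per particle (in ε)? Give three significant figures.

Eᵢ/kT = 0, 3.4539.
Z = Σ gᵢe^(−Eᵢ/kT) = 3·e^(−0) + 2·e^(−3.4539) = 3.0000 + 0.063244 = 3.0632.
F = −kT ln Z = −3.04 × ln(3.0632) = −3.04 × 1.1195 = -3.40 ε.

-3.40 ε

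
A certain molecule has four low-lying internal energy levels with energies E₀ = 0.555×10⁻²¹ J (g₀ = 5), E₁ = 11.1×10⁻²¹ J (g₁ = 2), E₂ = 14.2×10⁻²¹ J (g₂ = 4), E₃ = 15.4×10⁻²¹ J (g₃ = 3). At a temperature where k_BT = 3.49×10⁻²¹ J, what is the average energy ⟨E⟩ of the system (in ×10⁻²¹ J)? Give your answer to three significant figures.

Eᵢ/kT = 0.15903, 3.1805, 4.0688, 4.4126.
Z = Σ gᵢe^(−Eᵢ/kT) = 5·e^(−0.15903) + 2·e^(−3.1805) + 4·e^(−4.0688) + 3·e^(−4.4126) = 4.2649 + 0.083130 + 0.068392 + 0.036371 = 4.4528.
⟨E⟩ = Σ Eᵢ gᵢe^(−Eᵢ/kT) / Z = (0.555·4.2649 + 11.1·0.083130 + 14.2·0.068392 + 15.4·0.036371) / 4.4528 = 1.08 ×10⁻²¹ J.

1.08 ×10⁻²¹ J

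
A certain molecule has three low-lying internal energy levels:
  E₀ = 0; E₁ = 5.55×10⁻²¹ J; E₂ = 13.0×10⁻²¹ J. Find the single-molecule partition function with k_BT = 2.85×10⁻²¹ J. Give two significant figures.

Eᵢ/kT = 0, 1.947, 4.561.
Z = Σ e^(−Eᵢ/kT) = e^(−0) + e^(−1.947) + e^(−4.561) = 1.000 + 0.1427 + 0.01045 = 1.153.

Z = 1.2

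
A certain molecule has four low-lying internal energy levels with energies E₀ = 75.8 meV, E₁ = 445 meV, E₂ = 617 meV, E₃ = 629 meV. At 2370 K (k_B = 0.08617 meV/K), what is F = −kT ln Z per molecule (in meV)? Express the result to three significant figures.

22.0 meV

k_BT = 0.08617 × 2370 K = 204.22 meV.
Eᵢ/kT = 0.37117, 2.1790, 3.0213, 3.0800.
Z = Σ e^(−Eᵢ/kT) = e^(−0.37117) + e^(−2.1790) + e^(−3.0213) + e^(−3.0800) = 0.68993 + 0.11315 + 0.048738 + 0.045959 = 0.89778.
F = −kT ln Z = −204.22 × ln(0.89778) = −204.22 × -0.10783 = 22.0 meV.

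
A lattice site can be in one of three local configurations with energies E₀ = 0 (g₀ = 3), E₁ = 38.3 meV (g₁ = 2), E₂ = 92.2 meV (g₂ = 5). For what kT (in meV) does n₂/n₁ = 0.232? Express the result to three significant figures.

n₂/n₁ = (g₂/g₁) exp[−(E₂−E₁)/kT] = 0.232.
⇒ (E₂−E₁)/kT = ln((5/2)/0.232) = ln(10.776) = 2.3773.
kT = 53.9 meV / 2.3773 = 22.7 meV.

22.7 meV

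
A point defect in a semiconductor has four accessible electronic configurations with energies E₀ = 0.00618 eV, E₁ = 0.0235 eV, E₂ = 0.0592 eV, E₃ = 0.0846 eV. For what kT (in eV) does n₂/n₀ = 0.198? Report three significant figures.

n₂/n₀ = exp[−(E₂−E₀)/kT] = 0.198.
⇒ (E₂−E₀)/kT = ln(1/0.198) = ln(5.0505) = 1.6195.
kT = 0.05302 eV / 1.6195 = 0.0327 eV.

0.0327 eV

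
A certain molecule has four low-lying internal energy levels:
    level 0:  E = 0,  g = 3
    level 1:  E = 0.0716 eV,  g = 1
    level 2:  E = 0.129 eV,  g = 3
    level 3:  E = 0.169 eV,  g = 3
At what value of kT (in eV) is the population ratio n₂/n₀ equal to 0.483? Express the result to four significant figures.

n₂/n₀ = (g₂/g₀) exp[−(E₂−E₀)/kT] = 0.483.
⇒ (E₂−E₀)/kT = ln((3/3)/0.483) = ln(2.07039) = 0.727737.
kT = 0.129 eV / 0.727737 = 0.1773 eV.

0.1773 eV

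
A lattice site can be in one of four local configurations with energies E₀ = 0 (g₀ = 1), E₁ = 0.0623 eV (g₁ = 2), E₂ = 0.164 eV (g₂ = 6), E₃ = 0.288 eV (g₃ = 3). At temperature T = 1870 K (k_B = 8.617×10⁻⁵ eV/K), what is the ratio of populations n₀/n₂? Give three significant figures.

k_BT = 8.617×10⁻⁵ × 1870 K = 0.16114 eV.
n₀/n₂ = (g₀/g₂) exp[−(E₀−E₂)/kT] = (1/6) × exp(−(-0.164 eV)/(0.16114 eV)) = (1/6) × exp(1.0177) = 0.461.

0.461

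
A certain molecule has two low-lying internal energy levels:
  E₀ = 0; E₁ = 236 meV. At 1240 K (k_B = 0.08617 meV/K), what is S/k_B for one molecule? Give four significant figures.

0.3228

k_BT = 0.08617 × 1240 K = 106.851 meV.
Eᵢ/kT = 0, 2.20868.
Z = Σ e^(−Eᵢ/kT) = e^(−0) + e^(−2.20868) = 1.00000 + 0.109846 = 1.10985.
⟨E⟩ = Σ EᵢPᵢ = 23.3578 meV.
S/k_B = ln Z + ⟨E⟩/kT = ln(1.10985) + 23.3578/106.851 = 0.104225 + 0.218602 = 0.3228.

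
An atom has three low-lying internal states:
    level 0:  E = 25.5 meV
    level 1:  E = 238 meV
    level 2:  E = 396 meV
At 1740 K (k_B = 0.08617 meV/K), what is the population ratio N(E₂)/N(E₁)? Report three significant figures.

0.349

k_BT = 0.08617 × 1740 K = 149.94 meV.
n₂/n₁ = exp[−(E₂−E₁)/kT] = exp(−(158 meV)/(149.94 meV)) = exp(-1.0538) = 0.349.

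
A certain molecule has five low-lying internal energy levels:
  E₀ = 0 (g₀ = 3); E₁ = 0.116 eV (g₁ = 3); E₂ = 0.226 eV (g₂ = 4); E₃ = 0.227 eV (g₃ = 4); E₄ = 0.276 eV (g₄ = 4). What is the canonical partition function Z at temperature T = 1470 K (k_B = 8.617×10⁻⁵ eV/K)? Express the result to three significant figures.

k_BT = 8.617×10⁻⁵ × 1470 K = 0.12667 eV.
Eᵢ/kT = 0, 0.91577, 1.7842, 1.7921, 2.1789.
Z = Σ gᵢe^(−Eᵢ/kT) = 3·e^(−0) + 3·e^(−0.91577) + 4·e^(−1.7842) + 4·e^(−1.7921) + 4·e^(−2.1789) = 3.0000 + 1.2006 + 0.67173 + 0.66644 + 0.45266 = 5.9914.

Z = 5.99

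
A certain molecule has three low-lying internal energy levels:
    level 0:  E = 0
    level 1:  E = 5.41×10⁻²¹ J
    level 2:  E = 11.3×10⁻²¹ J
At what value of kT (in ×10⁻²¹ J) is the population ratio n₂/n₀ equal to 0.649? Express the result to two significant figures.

n₂/n₀ = exp[−(E₂−E₀)/kT] = 0.649.
⇒ (E₂−E₀)/kT = ln(1/0.649) = ln(1.541) = 0.4324.
kT = 11.3 ×10⁻²¹ J / 0.4324 = 26 ×10⁻²¹ J.

26 ×10⁻²¹ J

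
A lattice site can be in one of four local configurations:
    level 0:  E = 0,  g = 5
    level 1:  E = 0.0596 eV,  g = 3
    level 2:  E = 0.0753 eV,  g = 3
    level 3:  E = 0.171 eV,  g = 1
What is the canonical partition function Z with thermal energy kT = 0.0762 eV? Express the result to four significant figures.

Eᵢ/kT = 0, 0.782152, 0.988189, 2.24409.
Z = Σ gᵢe^(−Eᵢ/kT) = 5·e^(−0) + 3·e^(−0.782152) + 3·e^(−0.988189) + 1·e^(−2.24409) = 5.00000 + 1.37226 + 1.11675 + 0.106024 = 7.59503.

Z = 7.595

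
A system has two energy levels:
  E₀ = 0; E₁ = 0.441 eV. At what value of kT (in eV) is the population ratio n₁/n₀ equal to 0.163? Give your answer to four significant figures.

0.2431 eV

n₁/n₀ = exp[−(E₁−E₀)/kT] = 0.163.
⇒ (E₁−E₀)/kT = ln(1/0.163) = ln(6.13497) = 1.81401.
kT = 0.441 eV / 1.81401 = 0.2431 eV.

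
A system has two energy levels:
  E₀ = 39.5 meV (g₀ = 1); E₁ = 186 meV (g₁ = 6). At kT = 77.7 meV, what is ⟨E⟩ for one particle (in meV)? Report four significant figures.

Eᵢ/kT = 0.508366, 2.39382.
Z = Σ gᵢe^(−Eᵢ/kT) = 1·e^(−0.508366) + 6·e^(−2.39382) = 0.601478 + 0.547682 = 1.14916.
⟨E⟩ = Σ Eᵢ gᵢe^(−Eᵢ/kT) / Z = (39.5·0.601478 + 186·0.547682) / 1.14916 = 109.3 meV.

109.3 meV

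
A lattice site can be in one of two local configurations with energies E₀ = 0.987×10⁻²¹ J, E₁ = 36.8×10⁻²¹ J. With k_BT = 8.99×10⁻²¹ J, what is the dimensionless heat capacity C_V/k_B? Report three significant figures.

Eᵢ/kT = 0.10979, 4.0934.
Z = Σ e^(−Eᵢ/kT) = e^(−0.10979) + e^(−4.0934) = 0.89602 + 0.016682 = 0.91270.
⟨E⟩ = 1.6416, ⟨E²⟩ = 25.709.
C_V/k_B = (⟨E²⟩ − ⟨E⟩²)/(kT)² = (25.709 − 2.6949)/80.820 = 0.285.

0.285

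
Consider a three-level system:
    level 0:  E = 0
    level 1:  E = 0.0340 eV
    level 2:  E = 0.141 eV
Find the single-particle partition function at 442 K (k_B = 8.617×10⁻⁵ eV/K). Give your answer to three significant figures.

Z = 1.43

k_BT = 8.617×10⁻⁵ × 442 K = 0.038087 eV.
Eᵢ/kT = 0, 0.89269, 3.7021.
Z = Σ e^(−Eᵢ/kT) = e^(−0) + e^(−0.89269) + e^(−3.7021) = 1.0000 + 0.40955 + 0.024672 = 1.4342.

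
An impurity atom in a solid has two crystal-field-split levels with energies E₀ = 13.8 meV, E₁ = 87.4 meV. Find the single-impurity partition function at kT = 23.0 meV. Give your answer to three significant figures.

Eᵢ/kT = 0.60000, 3.8000.
Z = Σ e^(−Eᵢ/kT) = e^(−0.60000) + e^(−3.8000) = 0.54881 + 0.022371 = 0.57118.

Z = 0.571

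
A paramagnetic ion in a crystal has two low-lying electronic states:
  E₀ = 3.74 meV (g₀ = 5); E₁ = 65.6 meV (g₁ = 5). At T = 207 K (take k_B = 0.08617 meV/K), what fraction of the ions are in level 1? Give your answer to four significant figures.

0.03024

k_BT = 0.08617 × 207 K = 17.8372 meV.
Eᵢ/kT = 0.209674, 3.67771.
Z = Σ gᵢe^(−Eᵢ/kT) = 5·e^(−0.209674) + 5·e^(−3.67771) = 4.05424 + 0.126404 = 4.18064.
P₁ = g₁ e^(−E₁/kT) / Z = 0.126404/4.18064 = 0.03024.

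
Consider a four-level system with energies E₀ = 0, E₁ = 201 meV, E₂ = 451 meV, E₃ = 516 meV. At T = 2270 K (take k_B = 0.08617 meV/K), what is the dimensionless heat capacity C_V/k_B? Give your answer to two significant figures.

k_BT = 0.08617 × 2270 K = 195.6 meV.
Eᵢ/kT = 0, 1.028, 2.306, 2.638.
Z = Σ e^(−Eᵢ/kT) = e^(−0) + e^(−1.028) + e^(−2.306) + e^(−2.638) = 1.000 + 0.3577 + 0.09966 + 0.07150 = 1.529.
⟨E⟩ = 100.5 meV, ⟨E²⟩ = 35160 meV².
C_V/k_B = (⟨E²⟩ − ⟨E⟩²)/(kT)² = (35160 − 10100)/38260 = 0.65.

0.65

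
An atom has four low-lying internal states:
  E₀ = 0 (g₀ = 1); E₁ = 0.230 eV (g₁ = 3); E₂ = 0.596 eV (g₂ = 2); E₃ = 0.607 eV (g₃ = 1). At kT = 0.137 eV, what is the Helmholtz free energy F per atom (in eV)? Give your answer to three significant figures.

-0.0642 eV

Eᵢ/kT = 0, 1.6788, 4.3504, 4.4307.
Z = Σ gᵢe^(−Eᵢ/kT) = 1·e^(−0) + 3·e^(−1.6788) + 2·e^(−4.3504) + 1·e^(−4.4307) = 1.0000 + 0.55979 + 0.025803 + 0.011906 = 1.5975.
F = −kT ln Z = −0.137 × ln(1.5975) = −0.137 × 0.46844 = -0.0642 eV.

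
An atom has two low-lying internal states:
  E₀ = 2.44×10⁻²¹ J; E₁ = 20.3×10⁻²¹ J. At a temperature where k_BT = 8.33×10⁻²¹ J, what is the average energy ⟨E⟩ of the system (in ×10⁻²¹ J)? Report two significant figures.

4.3 ×10⁻²¹ J

Eᵢ/kT = 0.2929, 2.437.
Z = Σ e^(−Eᵢ/kT) = e^(−0.2929) + e^(−2.437) = 0.7461 + 0.08742 = 0.8335.
⟨E⟩ = Σ Eᵢ e^(−Eᵢ/kT) / Z = (2.44·0.7461 + 20.3·0.08742) / 0.8335 = 4.3 ×10⁻²¹ J.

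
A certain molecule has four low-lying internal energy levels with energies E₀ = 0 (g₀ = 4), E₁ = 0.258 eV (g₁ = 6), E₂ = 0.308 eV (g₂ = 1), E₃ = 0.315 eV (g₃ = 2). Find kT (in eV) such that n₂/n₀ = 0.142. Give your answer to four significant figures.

0.5445 eV

n₂/n₀ = (g₂/g₀) exp[−(E₂−E₀)/kT] = 0.142.
⇒ (E₂−E₀)/kT = ln((1/4)/0.142) = ln(1.76056) = 0.565632.
kT = 0.308 eV / 0.565632 = 0.5445 eV.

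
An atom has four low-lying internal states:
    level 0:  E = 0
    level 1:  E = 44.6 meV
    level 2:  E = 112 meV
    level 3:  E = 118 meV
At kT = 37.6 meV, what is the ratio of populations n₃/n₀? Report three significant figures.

0.0434

n₃/n₀ = exp[−(E₃−E₀)/kT] = exp(−(118 meV)/(37.6 meV)) = exp(-3.1383) = 0.0434.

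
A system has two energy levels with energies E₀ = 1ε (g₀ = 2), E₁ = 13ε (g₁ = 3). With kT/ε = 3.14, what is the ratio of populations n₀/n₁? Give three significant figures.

n₀/n₁ = (g₀/g₁) exp[−(E₀−E₁)/kT] = (2/3) × exp(−(-12ε)/(3.14ε)) = (2/3) × exp(3.8217) = 30.5.

30.5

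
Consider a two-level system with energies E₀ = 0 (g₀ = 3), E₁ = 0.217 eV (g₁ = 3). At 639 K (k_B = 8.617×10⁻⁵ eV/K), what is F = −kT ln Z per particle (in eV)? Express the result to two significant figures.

-0.062 eV

k_BT = 8.617×10⁻⁵ × 639 K = 0.05506 eV.
Eᵢ/kT = 0, 3.941.
Z = Σ gᵢe^(−Eᵢ/kT) = 3·e^(−0) + 3·e^(−3.941) = 3.000 + 0.05829 = 3.058.
F = −kT ln Z = −0.05506 × ln(3.058) = −0.05506 × 1.118 = -0.062 eV.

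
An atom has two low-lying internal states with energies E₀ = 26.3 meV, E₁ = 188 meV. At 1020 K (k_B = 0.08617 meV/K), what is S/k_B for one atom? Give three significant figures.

0.400

k_BT = 0.08617 × 1020 K = 87.893 meV.
Eᵢ/kT = 0.29923, 2.1390.
Z = Σ e^(−Eᵢ/kT) = e^(−0.29923) + e^(−2.1390) = 0.74139 + 0.11777 = 0.85916.
⟨E⟩ = Σ EᵢPᵢ = 48.465 meV.
S/k_B = ln Z + ⟨E⟩/kT = ln(0.85916) + 48.465/87.893 = -0.15180 + 0.55141 = 0.400.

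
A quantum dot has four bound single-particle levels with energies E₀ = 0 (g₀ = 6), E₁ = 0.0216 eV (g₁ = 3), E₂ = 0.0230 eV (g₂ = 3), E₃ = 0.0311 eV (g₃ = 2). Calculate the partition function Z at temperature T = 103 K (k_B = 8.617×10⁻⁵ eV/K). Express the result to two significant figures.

Z = 6.5

k_BT = 8.617×10⁻⁵ × 103 K = 0.008876 eV.
Eᵢ/kT = 0, 2.434, 2.591, 3.504.
Z = Σ gᵢe^(−Eᵢ/kT) = 6·e^(−0) + 3·e^(−2.434) + 3·e^(−2.591) + 2·e^(−3.504) = 6.000 + 0.2631 + 0.2248 + 0.06015 = 6.548.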